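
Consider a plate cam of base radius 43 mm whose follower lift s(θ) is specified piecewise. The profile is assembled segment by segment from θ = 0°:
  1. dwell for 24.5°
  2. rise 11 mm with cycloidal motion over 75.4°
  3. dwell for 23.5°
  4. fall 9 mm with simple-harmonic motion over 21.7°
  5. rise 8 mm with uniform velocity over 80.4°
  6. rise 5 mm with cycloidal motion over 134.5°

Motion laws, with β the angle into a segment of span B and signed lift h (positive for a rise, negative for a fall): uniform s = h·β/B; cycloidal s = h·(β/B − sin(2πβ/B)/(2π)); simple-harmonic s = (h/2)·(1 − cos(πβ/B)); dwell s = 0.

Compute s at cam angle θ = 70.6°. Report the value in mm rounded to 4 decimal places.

seg 1 [0°–24.5°] dwell: s stays 0.0000
seg 2 [24.5°–99.9°] cycloidal, h=11: θ=70.6° here. β=46.1, B=75.4. 11·(0.6114 − sin(2π·0.6114)/(2π)) = 7.8533 → s = 7.8533

7.8533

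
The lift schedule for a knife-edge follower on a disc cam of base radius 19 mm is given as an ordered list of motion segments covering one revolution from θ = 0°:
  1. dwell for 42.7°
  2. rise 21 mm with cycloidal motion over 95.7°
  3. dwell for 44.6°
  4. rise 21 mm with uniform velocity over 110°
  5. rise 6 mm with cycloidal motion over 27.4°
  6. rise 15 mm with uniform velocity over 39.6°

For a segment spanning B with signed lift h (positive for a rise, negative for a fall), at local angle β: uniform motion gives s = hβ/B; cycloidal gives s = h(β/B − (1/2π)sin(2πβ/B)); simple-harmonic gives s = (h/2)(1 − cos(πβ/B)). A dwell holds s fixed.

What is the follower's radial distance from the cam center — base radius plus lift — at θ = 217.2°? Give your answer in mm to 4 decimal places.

seg 1 [0°–42.7°] dwell: s stays 0.0000
seg 2 [42.7°–138.4°] cycloidal, h=21: full span → s += 21 → s = 21.0000
seg 3 [138.4°–183°] dwell: s stays 21.0000
seg 4 [183°–293°] uniform, h=21: θ=217.2° here. β=34.2, B=110. 21·34.2/110 = 6.5291 → s = 27.5291
radial distance = base radius + s = 19 + 27.5291 = 46.5291

46.5291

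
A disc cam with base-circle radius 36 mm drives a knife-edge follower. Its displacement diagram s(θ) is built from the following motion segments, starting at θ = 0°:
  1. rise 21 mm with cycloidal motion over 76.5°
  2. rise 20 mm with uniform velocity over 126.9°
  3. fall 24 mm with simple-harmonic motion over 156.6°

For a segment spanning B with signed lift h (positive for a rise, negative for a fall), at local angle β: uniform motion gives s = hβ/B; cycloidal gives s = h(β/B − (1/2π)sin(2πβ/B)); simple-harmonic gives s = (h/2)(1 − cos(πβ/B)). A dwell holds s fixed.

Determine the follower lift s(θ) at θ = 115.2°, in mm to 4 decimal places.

seg 1 [0°–76.5°] cycloidal, h=21: full span → s += 21 → s = 21.0000
seg 2 [76.5°–203.4°] uniform, h=20: θ=115.2° here. β=38.7, B=126.9. 20·38.7/126.9 = 6.0993 → s = 27.0993

27.0993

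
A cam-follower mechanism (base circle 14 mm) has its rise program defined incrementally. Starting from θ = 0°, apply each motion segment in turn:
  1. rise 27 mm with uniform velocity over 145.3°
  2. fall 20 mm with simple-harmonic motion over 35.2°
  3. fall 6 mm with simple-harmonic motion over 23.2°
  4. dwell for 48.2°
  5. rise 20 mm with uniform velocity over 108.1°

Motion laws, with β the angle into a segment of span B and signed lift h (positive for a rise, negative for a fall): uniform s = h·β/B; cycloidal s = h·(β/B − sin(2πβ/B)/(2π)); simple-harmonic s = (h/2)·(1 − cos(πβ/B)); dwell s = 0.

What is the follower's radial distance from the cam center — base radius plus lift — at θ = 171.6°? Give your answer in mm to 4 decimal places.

seg 1 [0°–145.3°] uniform, h=27: full span → s += 27 → s = 27.0000
seg 2 [145.3°–180.5°] simple-harmonic, h=-20: θ=171.6° here. β=26.3, B=35.2. -20/2·(1 − cos(π·0.7472)) = -17.0077 → s = 9.9923
radial distance = base radius + s = 14 + 9.9923 = 23.9923

23.9923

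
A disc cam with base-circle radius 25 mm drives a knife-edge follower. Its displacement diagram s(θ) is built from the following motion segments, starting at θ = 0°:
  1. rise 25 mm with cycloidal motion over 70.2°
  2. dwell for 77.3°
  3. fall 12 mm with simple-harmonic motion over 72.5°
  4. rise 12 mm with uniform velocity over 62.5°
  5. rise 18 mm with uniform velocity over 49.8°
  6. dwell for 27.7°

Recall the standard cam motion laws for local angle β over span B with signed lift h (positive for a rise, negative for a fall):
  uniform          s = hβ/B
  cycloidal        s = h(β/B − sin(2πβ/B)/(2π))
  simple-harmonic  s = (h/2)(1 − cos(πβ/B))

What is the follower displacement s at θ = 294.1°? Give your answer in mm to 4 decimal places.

seg 1 [0°–70.2°] cycloidal, h=25: full span → s += 25 → s = 25.0000
seg 2 [70.2°–147.5°] dwell: s stays 25.0000
seg 3 [147.5°–220°] simple-harmonic, h=-12: full span → s += -12 → s = 13.0000
seg 4 [220°–282.5°] uniform, h=12: full span → s += 12 → s = 25.0000
seg 5 [282.5°–332.3°] uniform, h=18: θ=294.1° here. β=11.6, B=49.8. 18·11.6/49.8 = 4.1928 → s = 29.1928

29.1928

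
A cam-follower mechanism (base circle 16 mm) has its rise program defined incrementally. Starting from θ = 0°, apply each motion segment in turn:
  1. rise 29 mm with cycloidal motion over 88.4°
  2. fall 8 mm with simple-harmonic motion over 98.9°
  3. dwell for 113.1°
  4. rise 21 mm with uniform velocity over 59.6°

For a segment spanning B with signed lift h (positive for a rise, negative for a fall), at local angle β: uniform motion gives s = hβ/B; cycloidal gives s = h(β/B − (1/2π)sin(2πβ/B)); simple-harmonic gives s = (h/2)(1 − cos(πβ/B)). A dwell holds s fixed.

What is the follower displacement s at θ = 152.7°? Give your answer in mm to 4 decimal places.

seg 1 [0°–88.4°] cycloidal, h=29: full span → s += 29 → s = 29.0000
seg 2 [88.4°–187.3°] simple-harmonic, h=-8: θ=152.7° here. β=64.3, B=98.9. -8/2·(1 − cos(π·0.6502)) = -5.8177 → s = 23.1823

23.1823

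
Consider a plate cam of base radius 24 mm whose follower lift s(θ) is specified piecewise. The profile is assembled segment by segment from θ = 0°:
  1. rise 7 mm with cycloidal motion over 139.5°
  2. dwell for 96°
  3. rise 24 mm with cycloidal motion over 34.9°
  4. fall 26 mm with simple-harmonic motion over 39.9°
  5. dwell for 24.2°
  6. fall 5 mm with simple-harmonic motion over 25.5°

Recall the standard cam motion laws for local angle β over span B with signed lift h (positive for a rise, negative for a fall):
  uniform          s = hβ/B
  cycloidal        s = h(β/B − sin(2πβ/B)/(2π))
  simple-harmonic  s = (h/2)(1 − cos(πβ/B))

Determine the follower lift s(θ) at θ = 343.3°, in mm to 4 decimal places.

seg 1 [0°–139.5°] cycloidal, h=7: full span → s += 7 → s = 7.0000
seg 2 [139.5°–235.5°] dwell: s stays 7.0000
seg 3 [235.5°–270.4°] cycloidal, h=24: full span → s += 24 → s = 31.0000
seg 4 [270.4°–310.3°] simple-harmonic, h=-26: full span → s += -26 → s = 5.0000
seg 5 [310.3°–334.5°] dwell: s stays 5.0000
seg 6 [334.5°–360°] simple-harmonic, h=-5: θ=343.3° here. β=8.8, B=25.5. -5/2·(1 − cos(π·0.3451)) = -1.3309 → s = 3.6691

3.6691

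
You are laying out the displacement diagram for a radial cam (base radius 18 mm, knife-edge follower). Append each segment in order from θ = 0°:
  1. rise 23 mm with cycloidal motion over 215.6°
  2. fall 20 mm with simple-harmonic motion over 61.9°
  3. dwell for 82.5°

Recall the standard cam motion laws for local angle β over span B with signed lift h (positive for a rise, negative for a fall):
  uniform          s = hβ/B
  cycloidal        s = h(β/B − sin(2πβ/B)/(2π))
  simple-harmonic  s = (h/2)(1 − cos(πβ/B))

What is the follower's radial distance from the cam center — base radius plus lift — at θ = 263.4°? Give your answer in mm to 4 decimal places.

seg 1 [0°–215.6°] cycloidal, h=23: full span → s += 23 → s = 23.0000
seg 2 [215.6°–277.5°] simple-harmonic, h=-20: θ=263.4° here. β=47.8, B=61.9. -20/2·(1 − cos(π·0.7722)) = -17.5469 → s = 5.4531
radial distance = base radius + s = 18 + 5.4531 = 23.4531

23.4531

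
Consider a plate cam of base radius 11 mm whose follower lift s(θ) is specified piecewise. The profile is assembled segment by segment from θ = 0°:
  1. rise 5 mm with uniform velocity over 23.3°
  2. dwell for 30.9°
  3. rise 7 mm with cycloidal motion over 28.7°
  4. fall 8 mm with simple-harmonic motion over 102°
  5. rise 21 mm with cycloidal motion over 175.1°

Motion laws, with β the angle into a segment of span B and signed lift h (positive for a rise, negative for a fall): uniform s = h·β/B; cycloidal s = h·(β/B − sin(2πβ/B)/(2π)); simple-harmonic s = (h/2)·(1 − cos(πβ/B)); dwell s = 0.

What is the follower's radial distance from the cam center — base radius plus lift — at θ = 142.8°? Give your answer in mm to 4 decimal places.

seg 1 [0°–23.3°] uniform, h=5: full span → s += 5 → s = 5.0000
seg 2 [23.3°–54.2°] dwell: s stays 5.0000
seg 3 [54.2°–82.9°] cycloidal, h=7: full span → s += 7 → s = 12.0000
seg 4 [82.9°–184.9°] simple-harmonic, h=-8: θ=142.8° here. β=59.9, B=102. -8/2·(1 − cos(π·0.5873)) = -5.0828 → s = 6.9172
radial distance = base radius + s = 11 + 6.9172 = 17.9172

17.9172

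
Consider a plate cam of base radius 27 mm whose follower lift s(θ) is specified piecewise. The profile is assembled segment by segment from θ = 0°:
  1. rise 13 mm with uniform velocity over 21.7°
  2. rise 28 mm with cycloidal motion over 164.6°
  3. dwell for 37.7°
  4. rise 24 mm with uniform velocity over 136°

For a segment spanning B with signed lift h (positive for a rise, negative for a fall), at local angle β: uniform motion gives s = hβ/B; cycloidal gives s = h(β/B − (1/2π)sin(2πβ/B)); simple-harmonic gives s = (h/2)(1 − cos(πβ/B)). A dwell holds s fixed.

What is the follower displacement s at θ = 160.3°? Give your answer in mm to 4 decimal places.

seg 1 [0°–21.7°] uniform, h=13: full span → s += 13 → s = 13.0000
seg 2 [21.7°–186.3°] cycloidal, h=28: θ=160.3° here. β=138.6, B=164.6. 28·(0.8420 − sin(2π·0.8420)/(2π)) = 27.3088 → s = 40.3088

40.3088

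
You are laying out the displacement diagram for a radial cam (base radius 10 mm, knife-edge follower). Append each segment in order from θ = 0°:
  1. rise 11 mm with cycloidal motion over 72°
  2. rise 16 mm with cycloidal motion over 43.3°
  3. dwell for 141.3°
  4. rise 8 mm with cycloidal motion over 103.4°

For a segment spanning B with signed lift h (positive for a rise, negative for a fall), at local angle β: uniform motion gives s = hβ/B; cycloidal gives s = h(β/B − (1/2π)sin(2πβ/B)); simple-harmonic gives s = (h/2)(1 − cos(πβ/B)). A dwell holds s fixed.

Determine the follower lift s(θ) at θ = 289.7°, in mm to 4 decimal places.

seg 1 [0°–72°] cycloidal, h=11: full span → s += 11 → s = 11.0000
seg 2 [72°–115.3°] cycloidal, h=16: full span → s += 16 → s = 27.0000
seg 3 [115.3°–256.6°] dwell: s stays 27.0000
seg 4 [256.6°–360°] cycloidal, h=8: θ=289.7° here. β=33.1, B=103.4. 8·(0.3201 − sin(2π·0.3201)/(2π)) = 1.4093 → s = 28.4093

28.4093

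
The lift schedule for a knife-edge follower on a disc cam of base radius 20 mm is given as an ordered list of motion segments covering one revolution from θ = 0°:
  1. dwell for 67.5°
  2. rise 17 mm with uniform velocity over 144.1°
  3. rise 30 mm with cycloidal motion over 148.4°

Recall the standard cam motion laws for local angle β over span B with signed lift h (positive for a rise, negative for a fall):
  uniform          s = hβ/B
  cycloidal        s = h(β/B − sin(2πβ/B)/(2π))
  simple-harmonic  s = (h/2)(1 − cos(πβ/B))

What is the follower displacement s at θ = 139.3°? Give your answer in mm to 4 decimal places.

seg 1 [0°–67.5°] dwell: s stays 0.0000
seg 2 [67.5°–211.6°] uniform, h=17: θ=139.3° here. β=71.8, B=144.1. 17·71.8/144.1 = 8.4705 → s = 8.4705

8.4705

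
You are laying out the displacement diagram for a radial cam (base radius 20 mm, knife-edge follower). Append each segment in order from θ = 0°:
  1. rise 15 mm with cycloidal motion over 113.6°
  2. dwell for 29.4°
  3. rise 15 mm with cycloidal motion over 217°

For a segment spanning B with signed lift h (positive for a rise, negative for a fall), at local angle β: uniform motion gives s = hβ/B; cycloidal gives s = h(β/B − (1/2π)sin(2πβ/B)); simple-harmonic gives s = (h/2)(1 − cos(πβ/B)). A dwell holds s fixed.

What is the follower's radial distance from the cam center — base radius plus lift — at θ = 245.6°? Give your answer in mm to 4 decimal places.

seg 1 [0°–113.6°] cycloidal, h=15: full span → s += 15 → s = 15.0000
seg 2 [113.6°–143°] dwell: s stays 15.0000
seg 3 [143°–360°] cycloidal, h=15: θ=245.6° here. β=102.6, B=217. 15·(0.4728 − sin(2π·0.4728)/(2π)) = 6.6863 → s = 21.6863
radial distance = base radius + s = 20 + 21.6863 = 41.6863

41.6863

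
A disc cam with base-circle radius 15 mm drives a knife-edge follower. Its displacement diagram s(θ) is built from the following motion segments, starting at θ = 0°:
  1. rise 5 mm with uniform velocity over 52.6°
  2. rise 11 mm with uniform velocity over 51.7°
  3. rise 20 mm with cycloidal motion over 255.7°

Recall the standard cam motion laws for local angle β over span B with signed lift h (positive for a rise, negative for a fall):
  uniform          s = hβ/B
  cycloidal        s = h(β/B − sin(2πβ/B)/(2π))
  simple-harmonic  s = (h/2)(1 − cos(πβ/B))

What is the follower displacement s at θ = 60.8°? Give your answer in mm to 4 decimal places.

seg 1 [0°–52.6°] uniform, h=5: full span → s += 5 → s = 5.0000
seg 2 [52.6°–104.3°] uniform, h=11: θ=60.8° here. β=8.2, B=51.7. 11·8.2/51.7 = 1.7447 → s = 6.7447

6.7447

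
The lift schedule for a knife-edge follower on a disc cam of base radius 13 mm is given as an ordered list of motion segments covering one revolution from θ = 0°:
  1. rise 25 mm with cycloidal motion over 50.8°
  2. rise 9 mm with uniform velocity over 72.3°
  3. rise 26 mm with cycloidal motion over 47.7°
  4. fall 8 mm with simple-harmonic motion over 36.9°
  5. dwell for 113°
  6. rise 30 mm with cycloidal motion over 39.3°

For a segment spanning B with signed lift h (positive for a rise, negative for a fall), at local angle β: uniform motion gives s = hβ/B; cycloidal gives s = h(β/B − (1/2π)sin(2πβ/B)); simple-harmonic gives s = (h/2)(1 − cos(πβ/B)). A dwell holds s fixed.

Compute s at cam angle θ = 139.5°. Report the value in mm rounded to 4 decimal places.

seg 1 [0°–50.8°] cycloidal, h=25: full span → s += 25 → s = 25.0000
seg 2 [50.8°–123.1°] uniform, h=9: full span → s += 9 → s = 34.0000
seg 3 [123.1°–170.8°] cycloidal, h=26: θ=139.5° here. β=16.4, B=47.7. 26·(0.3438 − sin(2π·0.3438)/(2π)) = 5.4995 → s = 39.4995

39.4995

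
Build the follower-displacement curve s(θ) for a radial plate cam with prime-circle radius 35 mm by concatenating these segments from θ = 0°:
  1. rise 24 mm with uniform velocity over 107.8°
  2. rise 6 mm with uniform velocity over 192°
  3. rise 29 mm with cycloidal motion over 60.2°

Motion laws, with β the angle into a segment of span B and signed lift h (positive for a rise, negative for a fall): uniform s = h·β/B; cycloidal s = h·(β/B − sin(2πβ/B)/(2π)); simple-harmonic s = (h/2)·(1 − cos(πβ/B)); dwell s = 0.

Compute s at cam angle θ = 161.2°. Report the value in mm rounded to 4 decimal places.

seg 1 [0°–107.8°] uniform, h=24: full span → s += 24 → s = 24.0000
seg 2 [107.8°–299.8°] uniform, h=6: θ=161.2° here. β=53.4, B=192. 6·53.4/192 = 1.6687 → s = 25.6687

25.6687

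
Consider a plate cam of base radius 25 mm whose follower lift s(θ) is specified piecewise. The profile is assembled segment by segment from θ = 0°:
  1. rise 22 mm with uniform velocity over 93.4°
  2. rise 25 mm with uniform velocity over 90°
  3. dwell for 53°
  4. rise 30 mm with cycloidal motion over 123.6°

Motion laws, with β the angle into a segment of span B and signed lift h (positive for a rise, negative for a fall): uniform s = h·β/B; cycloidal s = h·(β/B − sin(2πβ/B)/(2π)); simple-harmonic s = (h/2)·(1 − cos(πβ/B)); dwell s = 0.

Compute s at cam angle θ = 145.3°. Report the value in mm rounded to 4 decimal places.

seg 1 [0°–93.4°] uniform, h=22: full span → s += 22 → s = 22.0000
seg 2 [93.4°–183.4°] uniform, h=25: θ=145.3° here. β=51.9, B=90. 25·51.9/90 = 14.4167 → s = 36.4167

36.4167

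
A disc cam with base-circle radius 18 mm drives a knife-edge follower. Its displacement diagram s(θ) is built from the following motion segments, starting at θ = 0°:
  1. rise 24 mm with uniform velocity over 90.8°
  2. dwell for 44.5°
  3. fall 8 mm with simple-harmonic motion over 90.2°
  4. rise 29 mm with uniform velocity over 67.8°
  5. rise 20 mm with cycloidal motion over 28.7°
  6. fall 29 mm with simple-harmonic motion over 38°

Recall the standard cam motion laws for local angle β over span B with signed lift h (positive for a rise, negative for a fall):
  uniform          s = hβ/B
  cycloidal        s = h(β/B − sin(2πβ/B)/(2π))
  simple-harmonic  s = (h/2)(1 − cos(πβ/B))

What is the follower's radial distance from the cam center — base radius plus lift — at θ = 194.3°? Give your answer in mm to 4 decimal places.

seg 1 [0°–90.8°] uniform, h=24: full span → s += 24 → s = 24.0000
seg 2 [90.8°–135.3°] dwell: s stays 24.0000
seg 3 [135.3°–225.5°] simple-harmonic, h=-8: θ=194.3° here. β=59, B=90.2. -8/2·(1 − cos(π·0.6541)) = -5.8617 → s = 18.1383
radial distance = base radius + s = 18 + 18.1383 = 36.1383

36.1383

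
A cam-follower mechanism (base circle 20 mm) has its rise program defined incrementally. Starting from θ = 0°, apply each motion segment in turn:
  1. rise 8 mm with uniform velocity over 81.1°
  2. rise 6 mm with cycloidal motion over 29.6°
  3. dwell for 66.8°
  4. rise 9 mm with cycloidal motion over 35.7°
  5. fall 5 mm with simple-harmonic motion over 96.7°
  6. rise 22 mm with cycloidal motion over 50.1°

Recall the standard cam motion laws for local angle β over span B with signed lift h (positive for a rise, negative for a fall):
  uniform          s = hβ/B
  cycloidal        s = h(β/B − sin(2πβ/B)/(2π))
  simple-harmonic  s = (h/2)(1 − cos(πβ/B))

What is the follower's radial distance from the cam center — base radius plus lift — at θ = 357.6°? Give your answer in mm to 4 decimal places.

seg 1 [0°–81.1°] uniform, h=8: full span → s += 8 → s = 8.0000
seg 2 [81.1°–110.7°] cycloidal, h=6: full span → s += 6 → s = 14.0000
seg 3 [110.7°–177.5°] dwell: s stays 14.0000
seg 4 [177.5°–213.2°] cycloidal, h=9: full span → s += 9 → s = 23.0000
seg 5 [213.2°–309.9°] simple-harmonic, h=-5: full span → s += -5 → s = 18.0000
seg 6 [309.9°–360°] cycloidal, h=22: θ=357.6° here. β=47.7, B=50.1. 22·(0.9521 − sin(2π·0.9521)/(2π)) = 21.9842 → s = 39.9842
radial distance = base radius + s = 20 + 39.9842 = 59.9842

59.9842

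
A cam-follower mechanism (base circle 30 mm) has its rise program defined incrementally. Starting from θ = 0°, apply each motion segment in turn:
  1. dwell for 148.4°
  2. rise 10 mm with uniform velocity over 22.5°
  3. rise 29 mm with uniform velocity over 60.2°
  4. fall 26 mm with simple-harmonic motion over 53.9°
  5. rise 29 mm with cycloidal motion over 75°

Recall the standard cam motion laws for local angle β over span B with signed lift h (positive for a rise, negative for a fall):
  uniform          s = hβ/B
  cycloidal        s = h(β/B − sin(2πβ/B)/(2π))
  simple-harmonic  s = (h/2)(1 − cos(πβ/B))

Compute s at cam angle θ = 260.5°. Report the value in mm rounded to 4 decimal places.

seg 1 [0°–148.4°] dwell: s stays 0.0000
seg 2 [148.4°–170.9°] uniform, h=10: full span → s += 10 → s = 10.0000
seg 3 [170.9°–231.1°] uniform, h=29: full span → s += 29 → s = 39.0000
seg 4 [231.1°–285°] simple-harmonic, h=-26: θ=260.5° here. β=29.4, B=53.9. -26/2·(1 − cos(π·0.5455)) = -14.8501 → s = 24.1499

24.1499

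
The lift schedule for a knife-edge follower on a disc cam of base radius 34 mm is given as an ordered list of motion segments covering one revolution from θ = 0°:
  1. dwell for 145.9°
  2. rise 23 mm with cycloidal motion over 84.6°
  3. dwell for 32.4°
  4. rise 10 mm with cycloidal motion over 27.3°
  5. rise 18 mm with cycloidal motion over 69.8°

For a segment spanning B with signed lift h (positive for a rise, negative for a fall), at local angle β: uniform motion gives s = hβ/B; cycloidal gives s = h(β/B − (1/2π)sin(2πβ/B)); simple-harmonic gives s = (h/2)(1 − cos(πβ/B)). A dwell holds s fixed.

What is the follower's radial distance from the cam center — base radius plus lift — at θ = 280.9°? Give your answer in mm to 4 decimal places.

seg 1 [0°–145.9°] dwell: s stays 0.0000
seg 2 [145.9°–230.5°] cycloidal, h=23: full span → s += 23 → s = 23.0000
seg 3 [230.5°–262.9°] dwell: s stays 23.0000
seg 4 [262.9°–290.2°] cycloidal, h=10: θ=280.9° here. β=18, B=27.3. 10·(0.6593 − sin(2π·0.6593)/(2π)) = 7.9337 → s = 30.9337
radial distance = base radius + s = 34 + 30.9337 = 64.9337

64.9337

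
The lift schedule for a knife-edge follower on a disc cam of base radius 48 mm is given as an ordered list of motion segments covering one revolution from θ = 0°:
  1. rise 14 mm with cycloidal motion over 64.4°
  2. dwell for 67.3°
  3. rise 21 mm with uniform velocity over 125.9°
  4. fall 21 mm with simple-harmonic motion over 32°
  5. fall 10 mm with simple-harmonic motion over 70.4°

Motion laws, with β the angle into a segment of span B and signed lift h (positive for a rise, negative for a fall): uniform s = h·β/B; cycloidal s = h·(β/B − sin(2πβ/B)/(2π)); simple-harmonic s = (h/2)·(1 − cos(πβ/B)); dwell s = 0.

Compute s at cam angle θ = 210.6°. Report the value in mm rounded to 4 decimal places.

seg 1 [0°–64.4°] cycloidal, h=14: full span → s += 14 → s = 14.0000
seg 2 [64.4°–131.7°] dwell: s stays 14.0000
seg 3 [131.7°–257.6°] uniform, h=21: θ=210.6° here. β=78.9, B=125.9. 21·78.9/125.9 = 13.1604 → s = 27.1604

27.1604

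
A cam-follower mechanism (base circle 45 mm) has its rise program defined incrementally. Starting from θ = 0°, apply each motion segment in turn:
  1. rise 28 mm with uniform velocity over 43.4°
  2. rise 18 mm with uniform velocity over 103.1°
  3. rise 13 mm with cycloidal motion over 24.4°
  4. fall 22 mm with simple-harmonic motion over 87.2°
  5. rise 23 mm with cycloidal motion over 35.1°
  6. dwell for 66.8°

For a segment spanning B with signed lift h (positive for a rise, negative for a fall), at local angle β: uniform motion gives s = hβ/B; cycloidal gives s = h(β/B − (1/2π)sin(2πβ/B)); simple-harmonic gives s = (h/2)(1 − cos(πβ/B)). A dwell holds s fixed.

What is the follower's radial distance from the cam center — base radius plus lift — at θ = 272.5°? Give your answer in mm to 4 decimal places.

seg 1 [0°–43.4°] uniform, h=28: full span → s += 28 → s = 28.0000
seg 2 [43.4°–146.5°] uniform, h=18: full span → s += 18 → s = 46.0000
seg 3 [146.5°–170.9°] cycloidal, h=13: full span → s += 13 → s = 59.0000
seg 4 [170.9°–258.1°] simple-harmonic, h=-22: full span → s += -22 → s = 37.0000
seg 5 [258.1°–293.2°] cycloidal, h=23: θ=272.5° here. β=14.4, B=35.1. 23·(0.4103 − sin(2π·0.4103)/(2π)) = 7.4795 → s = 44.4795
radial distance = base radius + s = 45 + 44.4795 = 89.4795

89.4795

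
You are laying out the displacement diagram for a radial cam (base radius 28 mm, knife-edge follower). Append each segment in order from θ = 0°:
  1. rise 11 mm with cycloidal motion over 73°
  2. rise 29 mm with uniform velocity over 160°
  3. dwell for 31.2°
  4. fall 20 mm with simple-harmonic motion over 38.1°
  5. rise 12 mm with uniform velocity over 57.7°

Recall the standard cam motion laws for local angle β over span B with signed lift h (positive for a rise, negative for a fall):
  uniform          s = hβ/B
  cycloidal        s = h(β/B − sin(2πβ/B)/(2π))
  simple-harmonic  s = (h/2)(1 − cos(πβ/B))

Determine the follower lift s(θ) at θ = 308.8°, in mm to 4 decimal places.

seg 1 [0°–73°] cycloidal, h=11: full span → s += 11 → s = 11.0000
seg 2 [73°–233°] uniform, h=29: full span → s += 29 → s = 40.0000
seg 3 [233°–264.2°] dwell: s stays 40.0000
seg 4 [264.2°–302.3°] simple-harmonic, h=-20: full span → s += -20 → s = 20.0000
seg 5 [302.3°–360°] uniform, h=12: θ=308.8° here. β=6.5, B=57.7. 12·6.5/57.7 = 1.3518 → s = 21.3518

21.3518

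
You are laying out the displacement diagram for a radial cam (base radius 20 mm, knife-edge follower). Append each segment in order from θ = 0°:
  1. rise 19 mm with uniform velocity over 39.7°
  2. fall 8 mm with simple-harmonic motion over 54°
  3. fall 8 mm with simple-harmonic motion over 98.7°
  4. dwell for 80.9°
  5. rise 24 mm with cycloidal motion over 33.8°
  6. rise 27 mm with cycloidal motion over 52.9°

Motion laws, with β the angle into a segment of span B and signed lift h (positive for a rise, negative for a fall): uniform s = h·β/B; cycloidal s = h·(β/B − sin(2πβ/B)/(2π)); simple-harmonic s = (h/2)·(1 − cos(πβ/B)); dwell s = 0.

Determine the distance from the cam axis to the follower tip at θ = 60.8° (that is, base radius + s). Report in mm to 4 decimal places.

seg 1 [0°–39.7°] uniform, h=19: full span → s += 19 → s = 19.0000
seg 2 [39.7°–93.7°] simple-harmonic, h=-8: θ=60.8° here. β=21.1, B=54. -8/2·(1 − cos(π·0.3907)) = -2.6538 → s = 16.3462
radial distance = base radius + s = 20 + 16.3462 = 36.3462

36.3462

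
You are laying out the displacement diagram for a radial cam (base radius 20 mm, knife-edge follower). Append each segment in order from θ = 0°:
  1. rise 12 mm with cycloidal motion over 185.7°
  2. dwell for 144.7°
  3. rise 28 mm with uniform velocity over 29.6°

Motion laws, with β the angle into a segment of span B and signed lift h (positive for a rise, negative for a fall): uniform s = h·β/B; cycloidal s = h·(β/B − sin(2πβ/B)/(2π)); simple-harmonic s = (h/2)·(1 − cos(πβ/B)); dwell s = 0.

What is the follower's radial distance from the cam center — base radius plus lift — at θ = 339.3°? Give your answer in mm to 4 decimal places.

seg 1 [0°–185.7°] cycloidal, h=12: full span → s += 12 → s = 12.0000
seg 2 [185.7°–330.4°] dwell: s stays 12.0000
seg 3 [330.4°–360°] uniform, h=28: θ=339.3° here. β=8.9, B=29.6. 28·8.9/29.6 = 8.4189 → s = 20.4189
radial distance = base radius + s = 20 + 20.4189 = 40.4189

40.4189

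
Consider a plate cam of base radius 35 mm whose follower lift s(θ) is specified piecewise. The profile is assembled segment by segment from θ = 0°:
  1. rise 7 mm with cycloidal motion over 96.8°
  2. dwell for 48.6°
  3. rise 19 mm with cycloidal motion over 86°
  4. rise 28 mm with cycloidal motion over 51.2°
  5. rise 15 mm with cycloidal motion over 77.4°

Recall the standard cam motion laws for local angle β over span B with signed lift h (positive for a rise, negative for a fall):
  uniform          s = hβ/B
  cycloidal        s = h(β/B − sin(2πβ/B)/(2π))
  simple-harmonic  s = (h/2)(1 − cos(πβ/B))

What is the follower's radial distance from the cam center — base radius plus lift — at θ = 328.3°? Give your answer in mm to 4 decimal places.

seg 1 [0°–96.8°] cycloidal, h=7: full span → s += 7 → s = 7.0000
seg 2 [96.8°–145.4°] dwell: s stays 7.0000
seg 3 [145.4°–231.4°] cycloidal, h=19: full span → s += 19 → s = 26.0000
seg 4 [231.4°–282.6°] cycloidal, h=28: full span → s += 28 → s = 54.0000
seg 5 [282.6°–360°] cycloidal, h=15: θ=328.3° here. β=45.7, B=77.4. 15·(0.5904 − sin(2π·0.5904)/(2π)) = 10.1413 → s = 64.1413
radial distance = base radius + s = 35 + 64.1413 = 99.1413

99.1413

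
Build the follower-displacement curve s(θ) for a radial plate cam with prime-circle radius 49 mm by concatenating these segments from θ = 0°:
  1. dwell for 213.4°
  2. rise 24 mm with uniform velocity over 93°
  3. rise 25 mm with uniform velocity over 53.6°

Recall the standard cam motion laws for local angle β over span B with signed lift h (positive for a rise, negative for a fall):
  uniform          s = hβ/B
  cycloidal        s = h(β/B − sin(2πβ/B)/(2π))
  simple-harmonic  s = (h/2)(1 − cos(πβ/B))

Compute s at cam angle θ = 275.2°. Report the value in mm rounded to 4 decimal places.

seg 1 [0°–213.4°] dwell: s stays 0.0000
seg 2 [213.4°–306.4°] uniform, h=24: θ=275.2° here. β=61.8, B=93. 24·61.8/93 = 15.9484 → s = 15.9484

15.9484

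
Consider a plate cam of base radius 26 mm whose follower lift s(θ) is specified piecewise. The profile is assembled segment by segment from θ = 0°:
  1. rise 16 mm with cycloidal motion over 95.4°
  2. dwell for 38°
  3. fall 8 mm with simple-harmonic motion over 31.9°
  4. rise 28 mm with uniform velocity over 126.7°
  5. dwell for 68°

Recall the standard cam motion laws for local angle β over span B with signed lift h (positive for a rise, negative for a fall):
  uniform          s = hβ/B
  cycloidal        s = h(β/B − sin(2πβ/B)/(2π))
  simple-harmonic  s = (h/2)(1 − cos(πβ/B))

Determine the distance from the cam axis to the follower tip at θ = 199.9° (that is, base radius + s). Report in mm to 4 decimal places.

seg 1 [0°–95.4°] cycloidal, h=16: full span → s += 16 → s = 16.0000
seg 2 [95.4°–133.4°] dwell: s stays 16.0000
seg 3 [133.4°–165.3°] simple-harmonic, h=-8: full span → s += -8 → s = 8.0000
seg 4 [165.3°–292°] uniform, h=28: θ=199.9° here. β=34.6, B=126.7. 28·34.6/126.7 = 7.6464 → s = 15.6464
radial distance = base radius + s = 26 + 15.6464 = 41.6464

41.6464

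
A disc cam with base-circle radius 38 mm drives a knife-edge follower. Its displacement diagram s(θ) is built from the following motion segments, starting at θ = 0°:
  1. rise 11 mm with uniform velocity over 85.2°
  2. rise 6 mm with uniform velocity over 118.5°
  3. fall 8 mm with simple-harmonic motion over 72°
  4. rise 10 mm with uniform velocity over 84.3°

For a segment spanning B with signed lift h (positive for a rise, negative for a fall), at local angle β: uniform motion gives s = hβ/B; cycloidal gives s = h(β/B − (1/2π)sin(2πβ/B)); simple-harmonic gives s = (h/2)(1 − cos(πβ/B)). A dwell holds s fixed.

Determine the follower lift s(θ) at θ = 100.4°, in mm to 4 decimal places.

seg 1 [0°–85.2°] uniform, h=11: full span → s += 11 → s = 11.0000
seg 2 [85.2°–203.7°] uniform, h=6: θ=100.4° here. β=15.2, B=118.5. 6·15.2/118.5 = 0.7696 → s = 11.7696

11.7696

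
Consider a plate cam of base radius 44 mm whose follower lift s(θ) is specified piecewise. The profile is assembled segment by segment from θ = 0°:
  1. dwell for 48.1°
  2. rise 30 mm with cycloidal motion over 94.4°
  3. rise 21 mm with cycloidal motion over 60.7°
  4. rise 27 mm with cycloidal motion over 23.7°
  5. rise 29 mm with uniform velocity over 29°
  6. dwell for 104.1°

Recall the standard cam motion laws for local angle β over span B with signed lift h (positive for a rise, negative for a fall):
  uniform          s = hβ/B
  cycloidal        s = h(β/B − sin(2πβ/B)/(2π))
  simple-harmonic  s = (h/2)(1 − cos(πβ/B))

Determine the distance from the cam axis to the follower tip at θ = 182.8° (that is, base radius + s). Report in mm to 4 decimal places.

seg 1 [0°–48.1°] dwell: s stays 0.0000
seg 2 [48.1°–142.5°] cycloidal, h=30: full span → s += 30 → s = 30.0000
seg 3 [142.5°–203.2°] cycloidal, h=21: θ=182.8° here. β=40.3, B=60.7. 21·(0.6639 − sin(2π·0.6639)/(2π)) = 16.8076 → s = 46.8076
radial distance = base radius + s = 44 + 46.8076 = 90.8076

90.8076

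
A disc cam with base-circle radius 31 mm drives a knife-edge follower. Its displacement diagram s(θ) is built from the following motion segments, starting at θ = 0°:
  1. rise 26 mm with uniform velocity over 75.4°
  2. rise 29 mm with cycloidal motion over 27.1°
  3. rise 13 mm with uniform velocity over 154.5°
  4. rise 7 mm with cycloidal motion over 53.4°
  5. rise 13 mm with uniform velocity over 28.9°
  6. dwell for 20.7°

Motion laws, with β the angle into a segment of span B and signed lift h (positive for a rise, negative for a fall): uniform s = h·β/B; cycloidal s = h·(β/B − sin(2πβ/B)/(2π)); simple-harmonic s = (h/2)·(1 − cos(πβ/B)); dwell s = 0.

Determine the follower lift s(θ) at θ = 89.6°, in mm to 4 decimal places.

seg 1 [0°–75.4°] uniform, h=26: full span → s += 26 → s = 26.0000
seg 2 [75.4°–102.5°] cycloidal, h=29: θ=89.6° here. β=14.2, B=27.1. 29·(0.5240 − sin(2π·0.5240)/(2π)) = 15.8885 → s = 41.8885

41.8885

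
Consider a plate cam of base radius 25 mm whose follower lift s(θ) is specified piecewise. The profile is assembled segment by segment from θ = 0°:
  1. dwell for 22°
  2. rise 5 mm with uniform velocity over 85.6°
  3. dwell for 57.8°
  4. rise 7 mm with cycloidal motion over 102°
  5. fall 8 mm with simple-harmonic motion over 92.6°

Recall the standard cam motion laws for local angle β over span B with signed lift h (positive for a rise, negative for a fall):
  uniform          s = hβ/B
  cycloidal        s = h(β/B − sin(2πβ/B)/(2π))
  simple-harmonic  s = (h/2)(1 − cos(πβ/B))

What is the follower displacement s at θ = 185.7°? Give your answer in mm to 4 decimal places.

seg 1 [0°–22°] dwell: s stays 0.0000
seg 2 [22°–107.6°] uniform, h=5: full span → s += 5 → s = 5.0000
seg 3 [107.6°–165.4°] dwell: s stays 5.0000
seg 4 [165.4°–267.4°] cycloidal, h=7: θ=185.7° here. β=20.3, B=102. 7·(0.1990 − sin(2π·0.1990)/(2π)) = 0.3357 → s = 5.3357

5.3357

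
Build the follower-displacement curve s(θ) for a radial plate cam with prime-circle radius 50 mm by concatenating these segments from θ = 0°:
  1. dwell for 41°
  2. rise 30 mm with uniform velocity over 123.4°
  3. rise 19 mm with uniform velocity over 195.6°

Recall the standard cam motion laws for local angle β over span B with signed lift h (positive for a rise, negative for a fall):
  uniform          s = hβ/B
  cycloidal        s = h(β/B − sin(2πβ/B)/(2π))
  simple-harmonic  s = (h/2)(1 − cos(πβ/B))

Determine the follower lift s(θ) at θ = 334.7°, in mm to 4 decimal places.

seg 1 [0°–41°] dwell: s stays 0.0000
seg 2 [41°–164.4°] uniform, h=30: full span → s += 30 → s = 30.0000
seg 3 [164.4°–360°] uniform, h=19: θ=334.7° here. β=170.3, B=195.6. 19·170.3/195.6 = 16.5424 → s = 46.5424

46.5424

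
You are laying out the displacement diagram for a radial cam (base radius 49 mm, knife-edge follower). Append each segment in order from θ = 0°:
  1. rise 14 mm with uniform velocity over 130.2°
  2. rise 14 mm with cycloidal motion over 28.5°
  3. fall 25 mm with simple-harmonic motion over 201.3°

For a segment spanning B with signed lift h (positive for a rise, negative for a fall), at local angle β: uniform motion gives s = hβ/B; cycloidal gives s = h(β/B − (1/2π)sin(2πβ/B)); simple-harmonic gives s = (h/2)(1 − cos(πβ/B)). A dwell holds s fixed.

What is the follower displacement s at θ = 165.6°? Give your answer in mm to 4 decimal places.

seg 1 [0°–130.2°] uniform, h=14: full span → s += 14 → s = 14.0000
seg 2 [130.2°–158.7°] cycloidal, h=14: full span → s += 14 → s = 28.0000
seg 3 [158.7°–360°] simple-harmonic, h=-25: θ=165.6° here. β=6.9, B=201.3. -25/2·(1 − cos(π·0.0343)) = -0.0724 → s = 27.9276

27.9276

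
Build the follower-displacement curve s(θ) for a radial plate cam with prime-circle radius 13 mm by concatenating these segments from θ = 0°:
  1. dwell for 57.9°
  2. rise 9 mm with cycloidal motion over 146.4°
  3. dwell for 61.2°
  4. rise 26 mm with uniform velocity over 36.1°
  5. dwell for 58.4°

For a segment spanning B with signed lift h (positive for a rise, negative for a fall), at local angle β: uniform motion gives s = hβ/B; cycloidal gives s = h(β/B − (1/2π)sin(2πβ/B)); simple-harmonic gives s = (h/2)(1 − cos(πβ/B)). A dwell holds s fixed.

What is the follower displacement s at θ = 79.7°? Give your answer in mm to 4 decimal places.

seg 1 [0°–57.9°] dwell: s stays 0.0000
seg 2 [57.9°–204.3°] cycloidal, h=9: θ=79.7° here. β=21.8, B=146.4. 9·(0.1489 − sin(2π·0.1489)/(2π)) = 0.1871 → s = 0.1871

0.1871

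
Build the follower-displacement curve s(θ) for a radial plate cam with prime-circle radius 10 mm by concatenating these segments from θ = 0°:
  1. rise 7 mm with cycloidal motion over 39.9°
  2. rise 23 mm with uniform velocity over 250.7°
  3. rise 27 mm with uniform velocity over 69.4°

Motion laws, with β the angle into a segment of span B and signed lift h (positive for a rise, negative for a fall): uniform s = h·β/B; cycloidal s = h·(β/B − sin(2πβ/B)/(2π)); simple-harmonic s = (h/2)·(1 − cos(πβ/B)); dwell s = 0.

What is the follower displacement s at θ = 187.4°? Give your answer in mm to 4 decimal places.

seg 1 [0°–39.9°] cycloidal, h=7: full span → s += 7 → s = 7.0000
seg 2 [39.9°–290.6°] uniform, h=23: θ=187.4° here. β=147.5, B=250.7. 23·147.5/250.7 = 13.5321 → s = 20.5321

20.5321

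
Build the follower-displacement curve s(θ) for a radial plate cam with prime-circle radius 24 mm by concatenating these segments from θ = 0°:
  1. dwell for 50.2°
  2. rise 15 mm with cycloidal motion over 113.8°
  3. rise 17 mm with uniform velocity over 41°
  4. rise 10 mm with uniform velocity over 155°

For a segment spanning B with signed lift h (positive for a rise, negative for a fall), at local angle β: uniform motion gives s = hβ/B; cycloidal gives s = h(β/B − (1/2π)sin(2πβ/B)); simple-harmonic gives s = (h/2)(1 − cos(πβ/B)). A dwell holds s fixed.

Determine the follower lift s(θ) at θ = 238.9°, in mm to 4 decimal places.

seg 1 [0°–50.2°] dwell: s stays 0.0000
seg 2 [50.2°–164°] cycloidal, h=15: full span → s += 15 → s = 15.0000
seg 3 [164°–205°] uniform, h=17: full span → s += 17 → s = 32.0000
seg 4 [205°–360°] uniform, h=10: θ=238.9° here. β=33.9, B=155. 10·33.9/155 = 2.1871 → s = 34.1871

34.1871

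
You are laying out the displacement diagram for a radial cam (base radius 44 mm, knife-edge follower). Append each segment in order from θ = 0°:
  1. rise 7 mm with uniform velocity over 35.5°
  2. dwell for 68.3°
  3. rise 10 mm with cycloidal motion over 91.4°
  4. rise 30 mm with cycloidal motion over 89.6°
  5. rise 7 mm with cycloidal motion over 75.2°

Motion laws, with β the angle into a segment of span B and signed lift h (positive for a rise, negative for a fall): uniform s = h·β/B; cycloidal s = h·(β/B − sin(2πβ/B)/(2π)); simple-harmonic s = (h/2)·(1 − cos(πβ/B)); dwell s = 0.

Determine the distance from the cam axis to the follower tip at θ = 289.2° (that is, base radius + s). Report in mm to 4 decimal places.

seg 1 [0°–35.5°] uniform, h=7: full span → s += 7 → s = 7.0000
seg 2 [35.5°–103.8°] dwell: s stays 7.0000
seg 3 [103.8°–195.2°] cycloidal, h=10: full span → s += 10 → s = 17.0000
seg 4 [195.2°–284.8°] cycloidal, h=30: full span → s += 30 → s = 47.0000
seg 5 [284.8°–360°] cycloidal, h=7: θ=289.2° here. β=4.4, B=75.2. 7·(0.0585 − sin(2π·0.0585)/(2π)) = 0.0092 → s = 47.0092
radial distance = base radius + s = 44 + 47.0092 = 91.0092

91.0092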